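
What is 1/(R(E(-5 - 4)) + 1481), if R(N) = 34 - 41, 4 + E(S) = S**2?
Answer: 1/1474 ≈ 0.00067843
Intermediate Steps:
E(S) = -4 + S**2
R(N) = -7
1/(R(E(-5 - 4)) + 1481) = 1/(-7 + 1481) = 1/1474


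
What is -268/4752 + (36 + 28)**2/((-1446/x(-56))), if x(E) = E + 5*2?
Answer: 37290221/286308 ≈ 130.25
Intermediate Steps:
x(E) = 10 + E (x(E) = E + 10 = 10 + E)
-268/4752 + (36 + 28)**2/((-1446/x(-56))) = -268/4752 + (36 + 28)**2/((-1446/(10 - 56))) = -268*1/4752 + 64**2/((-1446/(-46))) = -67/1188 + 4096/((-1446*(-1/46))) = -67/1188 + 4096/(723/23) = -67/1188 + 4096*(23/723) = -67/1188 + 94208/723 = 37290221/286308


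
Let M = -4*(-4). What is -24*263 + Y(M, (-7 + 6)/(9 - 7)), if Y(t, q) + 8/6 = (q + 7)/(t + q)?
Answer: -587101/93 ≈ -6312.9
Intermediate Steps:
M = 16
Y(t, q) = -4/3 + (7 + q)/(q + t) (Y(t, q) = -4/3 + (q + 7)/(t + q) = -4/3 + (7 + q)/(q + t))
-24*263 + Y(M, (-7 + 6)/(9 - 7)) = -24*263 + (21 - (-7 + 6)/(9 - 7) - 4*16)/(3*((-7 + 6)/(9 - 7) + 16)) = -6312 + (21 - (-1)/2 - 64)/(3*(-1/2 + 16)) = -6312 + (21 - (-1)/2 - 64)/(3*(-1*½ + 16)) = -6312 + (21 - 1*(-½) - 64)/(3*(-½ + 16)) = -6312 + (21 + ½ - 64)/(3*(31/2)) = -6312 + (⅓)*(2/31)*(-85/2) = -6312 - 85/93 = -587101/93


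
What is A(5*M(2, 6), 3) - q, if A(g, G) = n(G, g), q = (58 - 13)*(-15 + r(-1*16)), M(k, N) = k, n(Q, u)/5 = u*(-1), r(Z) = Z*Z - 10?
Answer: -10445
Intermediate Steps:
r(Z) = -10 + Z² (r(Z) = Z² - 10 = -10 + Z²)
n(Q, u) = -5*u (n(Q, u) = 5*(u*(-1)) = 5*(-u) = -5*u)
q = 10395 (q = (58 - 13)*(-15 + (-10 + (-1*16)²)) = 45*(-15 + (-10 + (-16)²)) = 45*(-15 + (-10 + 256)) = 45*(-15 + 246) = 45*231 = 10395)
A(g, G) = -5*g
A(5*M(2, 6), 3) - q = -25*2 - 1*10395 = -5*10 - 10395 = -50 - 10395 = -10445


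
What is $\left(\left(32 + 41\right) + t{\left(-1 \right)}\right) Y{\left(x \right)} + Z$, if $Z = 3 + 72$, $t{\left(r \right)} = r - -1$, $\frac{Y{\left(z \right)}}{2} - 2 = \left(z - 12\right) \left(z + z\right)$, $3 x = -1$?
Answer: $\frac{14107}{9} \approx 1567.4$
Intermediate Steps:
$x = - \frac{1}{3}$ ($x = \frac{1}{3} \left(-1\right) = - \frac{1}{3} \approx -0.33333$)
$Y{\left(z \right)} = 4 + 4 z \left(-12 + z\right)$ ($Y{\left(z \right)} = 4 + 2 \left(z - 12\right) \left(z + z\right) = 4 + 2 \left(-12 + z\right) 2 z = 4 + 2 \cdot 2 z \left(-12 + z\right) = 4 + 4 z \left(-12 + z\right)$)
$t{\left(r \right)} = 1 + r$ ($t{\left(r \right)} = r + 1 = 1 + r$)
$Z = 75$
$\left(\left(32 + 41\right) + t{\left(-1 \right)}\right) Y{\left(x \right)} + Z = \left(\left(32 + 41\right) + \left(1 - 1\right)\right) \left(4 - -16 + 4 \left(- \frac{1}{3}\right)^{2}\right) + 75 = \left(73 + 0\right) \left(4 + 16 + 4 \cdot \frac{1}{9}\right) + 75 = 73 \left(4 + 16 + \frac{4}{9}\right) + 75 = 73 \cdot \frac{184}{9} + 75 = \frac{13432}{9} + 75 = \frac{14107}{9}$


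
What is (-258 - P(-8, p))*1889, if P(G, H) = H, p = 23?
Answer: -530809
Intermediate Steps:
(-258 - P(-8, p))*1889 = (-258 - 1*23)*1889 = (-258 - 23)*1889 = -281*1889 = -530809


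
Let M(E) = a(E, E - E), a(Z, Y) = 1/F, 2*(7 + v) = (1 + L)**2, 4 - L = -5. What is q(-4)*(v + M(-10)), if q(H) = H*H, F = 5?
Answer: 3456/5 ≈ 691.20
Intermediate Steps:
L = 9 (L = 4 - 1*(-5) = 4 + 5 = 9)
q(H) = H**2
v = 43 (v = -7 + (1 + 9)**2/2 = -7 + (1/2)*10**2 = -7 + (1/2)*100 = -7 + 50 = 43)
a(Z, Y) = 1/5
M(E) = 1/5
q(-4)*(v + M(-10)) = (-4)**2*(43 + 1/5) = 16*(216/5) = 3456/5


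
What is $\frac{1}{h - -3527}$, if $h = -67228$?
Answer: $- \frac{1}{63701} \approx -1.5698 \cdot 10^{-5}$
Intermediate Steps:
$\frac{1}{h - -3527} = \frac{1}{-67228 - -3527} = \frac{1}{-67228 + \left(-33181 + 36708\right)} = \frac{1}{-67228 + 3527} = \frac{1}{-63701} = - \frac{1}{63701}$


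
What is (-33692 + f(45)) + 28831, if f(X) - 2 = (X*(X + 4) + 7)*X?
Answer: 94681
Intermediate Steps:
f(X) = 2 + X*(7 + X*(4 + X)) (f(X) = 2 + (X*(X + 4) + 7)*X = 2 + (X*(4 + X) + 7)*X = 2 + (7 + X*(4 + X))*X = 2 + X*(7 + X*(4 + X)))
(-33692 + f(45)) + 28831 = (-33692 + (2 + 45³ + 4*45² + 7*45)) + 28831 = (-33692 + (2 + 91125 + 4*2025 + 315)) + 28831 = (-33692 + (2 + 91125 + 8100 + 315)) + 28831 = (-33692 + 99542) + 28831 = 65850 + 28831 = 94681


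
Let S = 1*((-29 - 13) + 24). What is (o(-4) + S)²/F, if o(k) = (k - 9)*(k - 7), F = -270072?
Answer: -15625/270072 ≈ -0.057855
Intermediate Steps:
o(k) = (-9 + k)*(-7 + k)
S = -18 (S = 1*(-42 + 24) = 1*(-18) = -18)
(o(-4) + S)²/F = ((63 + (-4)² - 16*(-4)) - 18)²/(-270072) = ((63 + 16 + 64) - 18)²*(-1/270072) = (143 - 18)²*(-1/270072) = 125²*(-1/270072) = 15625*(-1/270072) = -15625/270072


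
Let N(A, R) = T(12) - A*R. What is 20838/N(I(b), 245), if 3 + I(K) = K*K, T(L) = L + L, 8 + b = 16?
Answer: -20838/14921 ≈ -1.3966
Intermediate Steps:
b = 8 (b = -8 + 16 = 8)
T(L) = 2*L
I(K) = -3 + K² (I(K) = -3 + K*K = -3 + K²)
N(A, R) = 24 - A*R (N(A, R) = 2*12 - A*R = 24 - A*R)
20838/N(I(b), 245) = 20838/(24 - 1*(-3 + 8²)*245) = 20838/(24 - 1*(-3 + 64)*245) = 20838/(24 - 1*61*245) = 20838/(24 - 14945) = 20838/(-14921) = 20838*(-1/14921) = -20838/14921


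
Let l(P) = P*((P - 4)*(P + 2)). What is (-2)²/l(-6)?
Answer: -1/60 ≈ -0.016667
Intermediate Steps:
l(P) = P*(-4 + P)*(2 + P) (l(P) = P*((-4 + P)*(2 + P)) = P*(-4 + P)*(2 + P))
(-2)²/l(-6) = (-2)²/((-6*(-8 + (-6)² - 2*(-6)))) = 4/((-6*(-8 + 36 + 12))) = 4/((-6*40)) = 4/(-240) = 4*(-1/240) = -1/60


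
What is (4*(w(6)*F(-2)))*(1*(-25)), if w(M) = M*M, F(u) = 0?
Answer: 0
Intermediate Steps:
w(M) = M²
(4*(w(6)*F(-2)))*(1*(-25)) = (4*(6²*0))*(1*(-25)) = (4*(36*0))*(-25) = (4*0)*(-25) = 0*(-25) = 0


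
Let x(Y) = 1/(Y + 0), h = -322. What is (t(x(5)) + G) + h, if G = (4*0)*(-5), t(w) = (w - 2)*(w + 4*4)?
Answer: -8779/25 ≈ -351.16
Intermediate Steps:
x(Y) = 1/Y
t(w) = (-2 + w)*(16 + w) (t(w) = (-2 + w)*(w + 16) = (-2 + w)*(16 + w))
G = 0 (G = 0*(-5) = 0)
(t(x(5)) + G) + h = ((-32 + (1/5)² + 14/5) + 0) - 322 = ((-32 + (⅕)² + 14*(⅕)) + 0) - 322 = ((-32 + 1/25 + 14/5) + 0) - 322 = (-729/25 + 0) - 322 = -729/25 - 322 = -8779/25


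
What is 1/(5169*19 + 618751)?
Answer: 1/716962 ≈ 1.3948e-6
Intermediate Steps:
1/(5169*19 + 618751) = 1/(98211 + 618751) = 1/716962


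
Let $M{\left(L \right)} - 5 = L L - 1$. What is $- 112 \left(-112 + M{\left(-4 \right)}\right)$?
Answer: $10304$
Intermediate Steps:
$M{\left(L \right)} = 4 + L^{2}$ ($M{\left(L \right)} = 5 + \left(L L - 1\right) = 5 + \left(L^{2} - 1\right) = 5 + \left(-1 + L^{2}\right) = 4 + L^{2}$)
$- 112 \left(-112 + M{\left(-4 \right)}\right) = - 112 \left(-112 + \left(4 + \left(-4\right)^{2}\right)\right) = - 112 \left(-112 + \left(4 + 16\right)\right) = - 112 \left(-112 + 20\right) = \left(-112\right) \left(-92\right) = 10304$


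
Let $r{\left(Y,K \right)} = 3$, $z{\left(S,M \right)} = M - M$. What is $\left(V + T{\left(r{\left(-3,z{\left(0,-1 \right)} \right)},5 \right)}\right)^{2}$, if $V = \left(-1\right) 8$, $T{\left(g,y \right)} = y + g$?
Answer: $0$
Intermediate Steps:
$z{\left(S,M \right)} = 0$
$T{\left(g,y \right)} = g + y$
$V = -8$
$\left(V + T{\left(r{\left(-3,z{\left(0,-1 \right)} \right)},5 \right)}\right)^{2} = \left(-8 + \left(3 + 5\right)\right)^{2} = \left(-8 + 8\right)^{2} = 0^{2} = 0$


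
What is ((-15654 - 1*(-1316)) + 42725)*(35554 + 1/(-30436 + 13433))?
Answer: 17160641551807/17003 ≈ 1.0093e+9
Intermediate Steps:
((-15654 - 1*(-1316)) + 42725)*(35554 + 1/(-30436 + 13433)) = ((-15654 + 1316) + 42725)*(35554 + 1/(-17003)) = (-14338 + 42725)*(35554 - 1/17003) = 28387*(604524661/17003) = 17160641551807/17003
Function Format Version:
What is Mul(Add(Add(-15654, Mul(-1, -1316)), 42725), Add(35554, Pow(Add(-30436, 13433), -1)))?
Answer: Rational(17160641551807, 17003) ≈ 1.0093e+9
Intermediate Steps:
Mul(Add(Add(-15654, Mul(-1, -1316)), 42725), Add(35554, Pow(Add(-30436, 13433), -1))) = Mul(Add(Add(-15654, 1316), 42725), Add(35554, Pow(-17003, -1))) = Mul(Add(-14338, 42725), Add(35554, Rational(-1, 17003))) = Mul(28387, Rational(604524661, 17003)) = Rational(17160641551807, 17003)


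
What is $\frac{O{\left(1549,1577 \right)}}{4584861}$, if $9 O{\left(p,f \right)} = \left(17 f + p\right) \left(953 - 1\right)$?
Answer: $\frac{26996816}{41263749} \approx 0.65425$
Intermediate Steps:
$O{\left(p,f \right)} = \frac{952 p}{9} + \frac{16184 f}{9}$ ($O{\left(p,f \right)} = \frac{\left(17 f + p\right) \left(953 - 1\right)}{9} = \frac{\left(p + 17 f\right) 952}{9} = \frac{952 p + 16184 f}{9} = \frac{952 p}{9} + \frac{16184 f}{9}$)
$\frac{O{\left(1549,1577 \right)}}{4584861} = \frac{\frac{952}{9} \cdot 1549 + \frac{16184}{9} \cdot 1577}{4584861} = \left(\frac{1474648}{9} + \frac{25522168}{9}\right) \frac{1}{4584861} = \frac{26996816}{9} \cdot \frac{1}{4584861} = \frac{26996816}{41263749}$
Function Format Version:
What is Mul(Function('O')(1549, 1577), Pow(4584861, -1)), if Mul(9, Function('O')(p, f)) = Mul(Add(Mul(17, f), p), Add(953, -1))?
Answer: Rational(26996816, 41263749) ≈ 0.65425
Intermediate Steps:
Function('O')(p, f) = Add(Mul(Rational(952, 9), p), Mul(Rational(16184, 9), f)) (Function('O')(p, f) = Mul(Rational(1, 9), Mul(Add(Mul(17, f), p), Add(953, -1))) = Mul(Rational(1, 9), Mul(Add(p, Mul(17, f)), 952)) = Mul(Rational(1, 9), Add(Mul(952, p), Mul(16184, f))) = Add(Mul(Rational(952, 9), p), Mul(Rational(16184, 9), f)))
Mul(Function('O')(1549, 1577), Pow(4584861, -1)) = Mul(Add(Mul(Rational(952, 9), 1549), Mul(Rational(16184, 9), 1577)), Pow(4584861, -1)) = Mul(Add(Rational(1474648, 9), Rational(25522168, 9)), Rational(1, 4584861)) = Mul(Rational(26996816, 9), Rational(1, 4584861)) = Rational(26996816, 41263749)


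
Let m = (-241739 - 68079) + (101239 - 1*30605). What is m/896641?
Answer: -239184/896641 ≈ -0.26676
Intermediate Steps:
m = -239184 (m = -309818 + (101239 - 30605) = -309818 + 70634 = -239184)
m/896641 = -239184/896641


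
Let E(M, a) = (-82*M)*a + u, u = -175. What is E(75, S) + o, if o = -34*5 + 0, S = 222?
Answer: -1365645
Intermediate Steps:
o = -170 (o = -170 + 0 = -170)
E(M, a) = -175 - 82*M*a (E(M, a) = (-82*M)*a - 175 = -82*M*a - 175 = -175 - 82*M*a)
E(75, S) + o = (-175 - 82*75*222) - 170 = (-175 - 1365300) - 170 = -1365475 - 170 = -1365645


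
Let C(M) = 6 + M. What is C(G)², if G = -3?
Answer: 9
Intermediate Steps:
C(G)² = (6 - 3)² = 3² = 9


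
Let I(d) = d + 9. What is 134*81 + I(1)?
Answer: 10864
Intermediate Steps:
I(d) = 9 + d
134*81 + I(1) = 134*81 + (9 + 1) = 10854 + 10 = 10864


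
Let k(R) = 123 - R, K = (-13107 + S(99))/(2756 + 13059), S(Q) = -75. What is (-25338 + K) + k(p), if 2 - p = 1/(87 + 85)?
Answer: -68597030549/2720180 ≈ -25218.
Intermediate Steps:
p = 343/172 (p = 2 - 1/(87 + 85) = 2 - 1/172 = 343/172 ≈ 1.9942)
K = -13182/15815 (K = (-13107 - 75)/(2756 + 13059) = -13182/15815 ≈ -0.83351)
(-25338 + K) + k(p) = (-25338 - 13182/15815) + (123 - 1*343/172) = -400733652/15815 + (123 - 343/172) = -400733652/15815 + 20813/172 = -68597030549/2720180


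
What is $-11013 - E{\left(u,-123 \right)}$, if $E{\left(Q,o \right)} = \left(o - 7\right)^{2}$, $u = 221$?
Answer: $-27913$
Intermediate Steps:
$E{\left(Q,o \right)} = \left(-7 + o\right)^{2}$
$-11013 - E{\left(u,-123 \right)} = -11013 - \left(-7 - 123\right)^{2} = -11013 - \left(-130\right)^{2} = -11013 - 16900 = -27913$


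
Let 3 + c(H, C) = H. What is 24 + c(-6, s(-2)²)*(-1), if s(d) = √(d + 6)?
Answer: 33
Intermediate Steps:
s(d) = √(6 + d)
c(H, C) = -3 + H
24 + c(-6, s(-2)²)*(-1) = 24 + (-3 - 6)*(-1) = 24 - 9*(-1) = 24 + 9 = 33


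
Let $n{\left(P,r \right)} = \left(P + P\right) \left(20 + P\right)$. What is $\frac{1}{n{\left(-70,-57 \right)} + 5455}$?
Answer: $\frac{1}{12455} \approx 8.0289 \cdot 10^{-5}$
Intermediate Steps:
$n{\left(P,r \right)} = 2 P \left(20 + P\right)$
$\frac{1}{n{\left(-70,-57 \right)} + 5455} = \frac{1}{2 \left(-70\right) \left(20 - 70\right) + 5455} = \frac{1}{2 \left(-70\right) \left(-50\right) + 5455} = \frac{1}{7000 + 5455} = \frac{1}{12455}$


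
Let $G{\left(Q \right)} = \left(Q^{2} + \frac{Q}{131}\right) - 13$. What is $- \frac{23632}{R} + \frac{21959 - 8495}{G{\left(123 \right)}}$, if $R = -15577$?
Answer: $\frac{6752123816}{2804311733} \approx 2.4078$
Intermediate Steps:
$G{\left(Q \right)} = -13 + Q^{2} + \frac{Q}{131}$ ($G{\left(Q \right)} = \left(Q^{2} + \frac{Q}{131}\right) - 13 = -13 + Q^{2} + \frac{Q}{131}$)
$- \frac{23632}{R} + \frac{21959 - 8495}{G{\left(123 \right)}} = - \frac{23632}{-15577} + \frac{21959 - 8495}{-13 + 123^{2} + \frac{1}{131} \cdot 123} = \left(-23632\right) \left(- \frac{1}{15577}\right) + \frac{13464}{-13 + 15129 + \frac{123}{131}} = \frac{23632}{15577} + \frac{13464}{\frac{1980319}{131}} = \frac{23632}{15577} + 13464 \cdot \frac{131}{1980319} = \frac{23632}{15577} + \frac{160344}{180029} = \frac{6752123816}{2804311733}$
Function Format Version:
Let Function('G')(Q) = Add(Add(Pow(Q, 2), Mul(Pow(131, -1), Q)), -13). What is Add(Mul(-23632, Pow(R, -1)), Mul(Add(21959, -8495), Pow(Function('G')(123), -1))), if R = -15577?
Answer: Rational(6752123816, 2804311733) ≈ 2.4078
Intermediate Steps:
Function('G')(Q) = Add(-13, Pow(Q, 2), Mul(Rational(1, 131), Q)) (Function('G')(Q) = Add(Add(Pow(Q, 2), Mul(Rational(1, 131), Q)), -13) = Add(-13, Pow(Q, 2), Mul(Rational(1, 131), Q)))
Add(Mul(-23632, Pow(R, -1)), Mul(Add(21959, -8495), Pow(Function('G')(123), -1))) = Add(Mul(-23632, Pow(-15577, -1)), Mul(Add(21959, -8495), Pow(Add(-13, Pow(123, 2), Mul(Rational(1, 131), 123)), -1))) = Add(Mul(-23632, Rational(-1, 15577)), Mul(13464, Pow(Add(-13, 15129, Rational(123, 131)), -1))) = Add(Rational(23632, 15577), Mul(13464, Pow(Rational(1980319, 131), -1))) = Add(Rational(23632, 15577), Mul(13464, Rational(131, 1980319))) = Add(Rational(23632, 15577), Rational(160344, 180029)) = Rational(6752123816, 2804311733)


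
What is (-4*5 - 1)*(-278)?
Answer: 5838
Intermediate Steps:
(-4*5 - 1)*(-278) = (-20 - 1)*(-278) = -21*(-278) = 5838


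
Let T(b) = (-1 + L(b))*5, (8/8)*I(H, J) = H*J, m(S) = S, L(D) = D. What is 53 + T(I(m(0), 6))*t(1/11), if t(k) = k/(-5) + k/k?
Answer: 529/11 ≈ 48.091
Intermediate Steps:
I(H, J) = H*J
T(b) = -5 + 5*b (T(b) = (-1 + b)*5 = -5 + 5*b)
t(k) = 1 - k/5 (t(k) = k*(-⅕) + 1 = -k/5 + 1 = 1 - k/5)
53 + T(I(m(0), 6))*t(1/11) = 53 + (-5 + 5*(0*6))*(1 - ⅕/11) = 53 + (-5 + 5*0)*(1 - ⅕*1/11) = 53 + (-5 + 0)*(1 - 1/55) = 53 - 5*54/55 = 53 - 54/11 = 529/11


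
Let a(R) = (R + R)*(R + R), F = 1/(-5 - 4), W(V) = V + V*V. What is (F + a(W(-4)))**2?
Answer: 26863489/81 ≈ 3.3165e+5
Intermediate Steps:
W(V) = V + V**2
F = -1/9 (F = 1/(-9) = -1/9 ≈ -0.11111)
a(R) = 4*R**2 (a(R) = (2*R)*(2*R) = 4*R**2)
(F + a(W(-4)))**2 = (-1/9 + 4*(-4*(1 - 4))**2)**2 = (-1/9 + 4*(-4*(-3))**2)**2 = (-1/9 + 4*12**2)**2 = (-1/9 + 4*144)**2 = (-1/9 + 576)**2 = (5183/9)**2 = 26863489/81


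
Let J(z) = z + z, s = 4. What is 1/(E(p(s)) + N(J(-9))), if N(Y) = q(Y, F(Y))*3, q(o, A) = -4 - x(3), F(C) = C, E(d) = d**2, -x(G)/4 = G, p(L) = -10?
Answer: 1/124 ≈ 0.0080645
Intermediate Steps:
x(G) = -4*G
J(z) = 2*z
q(o, A) = 8 (q(o, A) = -4 - (-4)*3 = -4 - 1*(-12) = -4 + 12 = 8)
N(Y) = 24 (N(Y) = 8*3 = 24)
1/(E(p(s)) + N(J(-9))) = 1/((-10)**2 + 24) = 1/(100 + 24) = 1/124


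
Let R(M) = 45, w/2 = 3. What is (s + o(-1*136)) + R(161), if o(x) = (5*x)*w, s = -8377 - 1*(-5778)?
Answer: -6634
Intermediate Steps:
w = 6 (w = 2*3 = 6)
s = -2599 (s = -8377 + 5778 = -2599)
o(x) = 30*x (o(x) = (5*x)*6 = 30*x)
(s + o(-1*136)) + R(161) = (-2599 + 30*(-1*136)) + 45 = (-2599 + 30*(-136)) + 45 = (-2599 - 4080) + 45 = -6679 + 45 = -6634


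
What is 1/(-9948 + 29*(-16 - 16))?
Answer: -1/10876 ≈ -9.1946e-5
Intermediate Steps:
1/(-9948 + 29*(-16 - 16)) = 1/(-9948 + 29*(-32)) = 1/(-9948 - 928) = 1/(-10876) = -1/10876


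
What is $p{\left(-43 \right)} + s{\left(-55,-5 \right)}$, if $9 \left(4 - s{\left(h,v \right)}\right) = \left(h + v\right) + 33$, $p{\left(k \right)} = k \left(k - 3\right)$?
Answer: $1985$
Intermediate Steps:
$p{\left(k \right)} = k \left(-3 + k\right)$
$s{\left(h,v \right)} = \frac{1}{3} - \frac{h}{9} - \frac{v}{9}$ ($s{\left(h,v \right)} = 4 - \frac{\left(h + v\right) + 33}{9} = 4 - \frac{33 + h + v}{9} = 4 - \left(\frac{11}{3} + \frac{h}{9} + \frac{v}{9}\right) = \frac{1}{3} - \frac{h}{9} - \frac{v}{9}$)
$p{\left(-43 \right)} + s{\left(-55,-5 \right)} = - 43 \left(-3 - 43\right) - -7 = \left(-43\right) \left(-46\right) + \left(\frac{1}{3} + \frac{55}{9} + \frac{5}{9}\right) = 1978 + 7 = 1985$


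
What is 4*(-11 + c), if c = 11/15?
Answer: -616/15 ≈ -41.067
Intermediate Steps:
c = 11/15 (c = 11*(1/15) = 11/15 ≈ 0.73333)
4*(-11 + c) = 4*(-11 + 11/15) = 4*(-154/15) = -616/15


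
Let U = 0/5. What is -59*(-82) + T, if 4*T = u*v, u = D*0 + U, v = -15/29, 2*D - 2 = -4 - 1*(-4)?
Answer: 4838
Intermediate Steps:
U = 0 (U = 0*(⅕) = 0)
D = 1 (D = 1 + (-4 - 1*(-4))/2 = 1 + (-4 + 4)/2 = 1 + (½)*0 = 1 + 0 = 1)
v = -15/29 (v = -15*1/29 = -15/29 ≈ -0.51724)
u = 0 (u = 1*0 + 0 = 0 + 0 = 0)
T = 0 (T = (0*(-15/29))/4 = (¼)*0 = 0)
-59*(-82) + T = -59*(-82) + 0 = 4838 + 0 = 4838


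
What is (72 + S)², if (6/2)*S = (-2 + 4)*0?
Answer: 5184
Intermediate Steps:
S = 0 (S = ((-2 + 4)*0)/3 = (2*0)/3 = (⅓)*0 = 0)
(72 + S)² = (72 + 0)² = 72² = 5184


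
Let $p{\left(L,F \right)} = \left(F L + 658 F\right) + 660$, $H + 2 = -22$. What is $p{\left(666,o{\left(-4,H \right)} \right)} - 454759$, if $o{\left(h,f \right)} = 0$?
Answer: $-454099$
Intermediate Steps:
$H = -24$ ($H = -2 - 22 = -24$)
$p{\left(L,F \right)} = 660 + 658 F + F L$ ($p{\left(L,F \right)} = \left(658 F + F L\right) + 660 = 660 + 658 F + F L$)
$p{\left(666,o{\left(-4,H \right)} \right)} - 454759 = \left(660 + 658 \cdot 0 + 0 \cdot 666\right) - 454759 = \left(660 + 0 + 0\right) - 454759 = 660 - 454759 = -454099$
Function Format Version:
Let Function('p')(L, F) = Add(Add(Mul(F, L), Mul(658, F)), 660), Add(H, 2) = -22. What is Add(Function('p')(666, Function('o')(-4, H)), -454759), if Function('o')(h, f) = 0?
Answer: -454099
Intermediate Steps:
H = -24 (H = Add(-2, -22) = -24)
Function('p')(L, F) = Add(660, Mul(658, F), Mul(F, L)) (Function('p')(L, F) = Add(Add(Mul(658, F), Mul(F, L)), 660) = Add(660, Mul(658, F), Mul(F, L)))
Add(Function('p')(666, Function('o')(-4, H)), -454759) = Add(Add(660, Mul(658, 0), Mul(0, 666)), -454759) = Add(Add(660, 0, 0), -454759) = Add(660, -454759) = -454099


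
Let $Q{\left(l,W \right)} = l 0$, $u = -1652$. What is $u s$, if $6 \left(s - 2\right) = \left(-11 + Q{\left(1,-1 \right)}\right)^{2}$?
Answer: $- \frac{109858}{3} \approx -36619.0$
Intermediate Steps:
$Q{\left(l,W \right)} = 0$
$s = \frac{133}{6}$ ($s = 2 + \frac{\left(-11 + 0\right)^{2}}{6} = 2 + \frac{\left(-11\right)^{2}}{6} = 2 + \frac{1}{6} \cdot 121 = 2 + \frac{121}{6} = \frac{133}{6} \approx 22.167$)
$u s = \left(-1652\right) \frac{133}{6} = - \frac{109858}{3}$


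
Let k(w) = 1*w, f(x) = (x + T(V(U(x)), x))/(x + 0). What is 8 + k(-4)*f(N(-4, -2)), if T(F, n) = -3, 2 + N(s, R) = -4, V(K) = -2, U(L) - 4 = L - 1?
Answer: 2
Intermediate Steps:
U(L) = 3 + L (U(L) = 4 + (L - 1) = 4 + (-1 + L) = 3 + L)
N(s, R) = -6 (N(s, R) = -2 - 4 = -6)
f(x) = (-3 + x)/x (f(x) = (x - 3)/(x + 0) = (-3 + x)/x)
k(w) = w
8 + k(-4)*f(N(-4, -2)) = 8 - 4*(-3 - 6)/(-6) = 8 - (-2)*(-9)/3 = 8 - 4*3/2 = 8 - 6 = 2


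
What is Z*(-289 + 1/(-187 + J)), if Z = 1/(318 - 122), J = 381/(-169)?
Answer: -9243545/6268864 ≈ -1.4745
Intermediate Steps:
J = -381/169 (J = 381*(-1/169) = -381/169 ≈ -2.2544)
Z = 1/196 ≈ 0.0051020
Z*(-289 + 1/(-187 + J)) = (-289 + 1/(-187 - 381/169))/196 = (-289 + 1/(-31984/169))/196 = (-289 - 169/31984)/196 = (1/196)*(-9243545/31984) = -9243545/6268864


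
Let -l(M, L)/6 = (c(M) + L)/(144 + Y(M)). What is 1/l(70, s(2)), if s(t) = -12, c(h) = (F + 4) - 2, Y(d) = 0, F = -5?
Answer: 8/5 ≈ 1.6000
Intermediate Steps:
c(h) = -3 (c(h) = (-5 + 4) - 2 = -1 - 2 = -3)
l(M, L) = ⅛ - L/24 (l(M, L) = -6*(-3 + L)/(144 + 0) = -6*(-3 + L)/144 = -6*(-1/48 + L/144) = ⅛ - L/24)
1/l(70, s(2)) = 1/(⅛ - 1/24*(-12)) = 1/(⅛ + ½) = 1/(5/8) = 8/5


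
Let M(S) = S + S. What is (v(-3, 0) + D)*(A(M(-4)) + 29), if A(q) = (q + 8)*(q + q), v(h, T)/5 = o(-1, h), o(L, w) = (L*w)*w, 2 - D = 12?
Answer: -1595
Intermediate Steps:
D = -10 (D = 2 - 1*12 = 2 - 12 = -10)
o(L, w) = L*w²
M(S) = 2*S
v(h, T) = -5*h² (v(h, T) = 5*(-h²) = -5*h²)
A(q) = 2*q*(8 + q) (A(q) = (8 + q)*(2*q) = 2*q*(8 + q))
(v(-3, 0) + D)*(A(M(-4)) + 29) = (-5*(-3)² - 10)*(2*(2*(-4))*(8 + 2*(-4)) + 29) = (-5*9 - 10)*(2*(-8)*(8 - 8) + 29) = (-45 - 10)*(2*(-8)*0 + 29) = -55*(0 + 29) = -55*29 = -1595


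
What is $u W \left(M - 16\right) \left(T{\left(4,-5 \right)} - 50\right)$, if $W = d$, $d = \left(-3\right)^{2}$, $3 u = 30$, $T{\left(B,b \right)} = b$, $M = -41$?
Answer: $282150$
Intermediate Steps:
$u = 10$ ($u = \frac{1}{3} \cdot 30 = 10$)
$d = 9$
$W = 9$
$u W \left(M - 16\right) \left(T{\left(4,-5 \right)} - 50\right) = 10 \cdot 9 \left(-41 - 16\right) \left(-5 - 50\right) = 90 \left(\left(-57\right) \left(-55\right)\right) = 90 \cdot 3135 = 282150$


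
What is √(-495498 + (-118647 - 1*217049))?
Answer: I*√831194 ≈ 911.7*I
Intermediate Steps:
√(-495498 + (-118647 - 1*217049)) = √(-495498 + (-118647 - 217049)) = √(-495498 - 335696) = √(-831194) = I*√831194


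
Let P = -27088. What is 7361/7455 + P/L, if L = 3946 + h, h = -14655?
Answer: 280769989/79835595 ≈ 3.5169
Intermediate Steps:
L = -10709 (L = 3946 - 14655 = -10709)
7361/7455 + P/L = 7361/7455 - 27088/(-10709) = 7361*(1/7455) - 27088*(-1/10709) = 7361/7455 + 27088/10709 = 280769989/79835595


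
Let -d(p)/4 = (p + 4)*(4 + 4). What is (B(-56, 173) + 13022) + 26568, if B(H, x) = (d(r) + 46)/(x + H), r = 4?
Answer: 1543940/39 ≈ 39588.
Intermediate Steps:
d(p) = -128 - 32*p (d(p) = -4*(p + 4)*(4 + 4) = -4*(4 + p)*8 = -4*(32 + 8*p) = -128 - 32*p)
B(H, x) = -210/(H + x) (B(H, x) = ((-128 - 32*4) + 46)/(x + H) = ((-128 - 128) + 46)/(H + x) = (-256 + 46)/(H + x) = -210/(H + x))
(B(-56, 173) + 13022) + 26568 = (-210/(-56 + 173) + 13022) + 26568 = (-210/117 + 13022) + 26568 = (-210*1/117 + 13022) + 26568 = (-70/39 + 13022) + 26568 = 507788/39 + 26568 = 1543940/39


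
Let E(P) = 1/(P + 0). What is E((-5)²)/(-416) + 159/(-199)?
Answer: -1653799/2069600 ≈ -0.79909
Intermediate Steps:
E(P) = 1/P
E((-5)²)/(-416) + 159/(-199) = 1/((-5)²*(-416)) + 159/(-199) = -1/416/25 + 159*(-1/199) = (1/25)*(-1/416) - 159/199 = -1/10400 - 159/199 = -1653799/2069600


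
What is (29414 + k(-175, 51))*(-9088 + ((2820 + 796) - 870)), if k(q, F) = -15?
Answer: -186448458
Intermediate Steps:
(29414 + k(-175, 51))*(-9088 + ((2820 + 796) - 870)) = (29414 - 15)*(-9088 + ((2820 + 796) - 870)) = 29399*(-9088 + (3616 - 870)) = 29399*(-9088 + 2746) = 29399*(-6342) = -186448458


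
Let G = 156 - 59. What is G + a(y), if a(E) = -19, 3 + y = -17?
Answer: 78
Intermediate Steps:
y = -20 (y = -3 - 17 = -20)
G = 97
G + a(y) = 97 - 19 = 78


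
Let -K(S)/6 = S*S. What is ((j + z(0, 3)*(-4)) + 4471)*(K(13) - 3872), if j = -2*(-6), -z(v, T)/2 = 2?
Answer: -21982114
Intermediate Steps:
z(v, T) = -4 (z(v, T) = -2*2 = -4)
K(S) = -6*S² (K(S) = -6*S*S = -6*S²)
j = 12
((j + z(0, 3)*(-4)) + 4471)*(K(13) - 3872) = ((12 - 4*(-4)) + 4471)*(-6*13² - 3872) = ((12 + 16) + 4471)*(-6*169 - 3872) = (28 + 4471)*(-1014 - 3872) = 4499*(-4886) = -21982114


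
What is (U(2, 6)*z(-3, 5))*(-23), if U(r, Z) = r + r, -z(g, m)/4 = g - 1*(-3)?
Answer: 0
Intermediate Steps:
z(g, m) = -12 - 4*g (z(g, m) = -4*(g - 1*(-3)) = -4*(g + 3) = -4*(3 + g) = -12 - 4*g)
U(r, Z) = 2*r
(U(2, 6)*z(-3, 5))*(-23) = ((2*2)*(-12 - 4*(-3)))*(-23) = (4*(-12 + 12))*(-23) = (4*0)*(-23) = 0*(-23) = 0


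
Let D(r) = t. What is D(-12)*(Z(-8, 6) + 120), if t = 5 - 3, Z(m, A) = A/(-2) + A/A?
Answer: 236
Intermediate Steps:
Z(m, A) = 1 - A/2 (Z(m, A) = A*(-1/2) + 1 = -A/2 + 1 = 1 - A/2)
t = 2
D(r) = 2
D(-12)*(Z(-8, 6) + 120) = 2*((1 - 1/2*6) + 120) = 2*((1 - 3) + 120) = 2*(-2 + 120) = 2*118 = 236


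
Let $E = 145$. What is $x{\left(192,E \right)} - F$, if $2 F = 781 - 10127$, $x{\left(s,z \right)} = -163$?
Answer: $4510$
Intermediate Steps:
$F = -4673$ ($F = \frac{781 - 10127}{2} = \frac{1}{2} \left(-9346\right) = -4673$)
$x{\left(192,E \right)} - F = -163 - -4673 = -163 + 4673 = 4510$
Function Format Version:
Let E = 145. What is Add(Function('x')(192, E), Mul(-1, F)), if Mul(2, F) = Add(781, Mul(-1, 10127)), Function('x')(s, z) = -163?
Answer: 4510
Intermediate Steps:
F = -4673 (F = Mul(Rational(1, 2), Add(781, Mul(-1, 10127))) = Mul(Rational(1, 2), Add(781, -10127)) = Mul(Rational(1, 2), -9346) = -4673)
Add(Function('x')(192, E), Mul(-1, F)) = Add(-163, Mul(-1, -4673)) = Add(-163, 4673) = 4510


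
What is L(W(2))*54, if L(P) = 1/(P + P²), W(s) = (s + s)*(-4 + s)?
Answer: 27/28 ≈ 0.96429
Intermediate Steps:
W(s) = 2*s*(-4 + s) (W(s) = (2*s)*(-4 + s) = 2*s*(-4 + s))
L(W(2))*54 = (1/(((2*2*(-4 + 2)))*(1 + 2*2*(-4 + 2))))*54 = (1/(((2*2*(-2)))*(1 + 2*2*(-2))))*54 = (1/((-8)*(1 - 8)))*54 = -⅛/(-7)*54 = -⅛*(-⅐)*54 = (1/56)*54 = 27/28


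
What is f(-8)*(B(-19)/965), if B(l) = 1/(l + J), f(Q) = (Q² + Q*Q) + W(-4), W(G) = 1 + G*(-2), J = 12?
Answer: -137/6755 ≈ -0.020281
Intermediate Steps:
W(G) = 1 - 2*G
f(Q) = 9 + 2*Q² (f(Q) = (Q² + Q*Q) + (1 - 2*(-4)) = (Q² + Q²) + (1 + 8) = 2*Q² + 9 = 9 + 2*Q²)
B(l) = 1/(12 + l) (B(l) = 1/(l + 12) = 1/(12 + l))
f(-8)*(B(-19)/965) = (9 + 2*(-8)²)*(1/((12 - 19)*965)) = (9 + 2*64)*((1/965)/(-7)) = (9 + 128)*(-⅐*1/965) = 137*(-1/6755) = -137/6755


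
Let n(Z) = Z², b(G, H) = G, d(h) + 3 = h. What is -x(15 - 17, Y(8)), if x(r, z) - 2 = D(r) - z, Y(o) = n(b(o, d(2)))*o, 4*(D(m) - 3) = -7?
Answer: 2035/4 ≈ 508.75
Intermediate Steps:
d(h) = -3 + h
D(m) = 5/4 (D(m) = 3 + (¼)*(-7) = 3 - 7/4 = 5/4)
Y(o) = o³ (Y(o) = o²*o = o³)
x(r, z) = 13/4 - z (x(r, z) = 2 + (5/4 - z) = 13/4 - z)
-x(15 - 17, Y(8)) = -(13/4 - 1*8³) = -(13/4 - 1*512) = -(13/4 - 512) = -1*(-2035/4) = 2035/4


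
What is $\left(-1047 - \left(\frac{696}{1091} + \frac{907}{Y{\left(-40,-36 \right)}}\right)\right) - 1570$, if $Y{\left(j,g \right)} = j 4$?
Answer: $- \frac{455945343}{174560} \approx -2612.0$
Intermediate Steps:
$Y{\left(j,g \right)} = 4 j$
$\left(-1047 - \left(\frac{696}{1091} + \frac{907}{Y{\left(-40,-36 \right)}}\right)\right) - 1570 = \left(-1047 - \left(- \frac{907}{160} + \frac{696}{1091}\right)\right) - 1570 = \left(-1047 - \left(\frac{696}{1091} + \frac{907}{-160}\right)\right) - 1570 = \left(-1047 - - \frac{878177}{174560}\right) - 1570 = \left(-1047 + \left(- \frac{696}{1091} + \frac{907}{160}\right)\right) - 1570 = \left(-1047 + \frac{878177}{174560}\right) - 1570 = - \frac{181886143}{174560} - 1570 = - \frac{455945343}{174560}$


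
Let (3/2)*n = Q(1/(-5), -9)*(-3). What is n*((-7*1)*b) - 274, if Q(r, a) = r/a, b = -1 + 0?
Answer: -12344/45 ≈ -274.31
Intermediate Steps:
b = -1
n = -2/45 (n = 2*((1/(-5*(-9)))*(-3))/3 = 2*(-⅕*(-⅑)*(-3))/3 = 2*((1/45)*(-3))/3 = (⅔)*(-1/15) = -2/45 ≈ -0.044444)
n*((-7*1)*b) - 274 = -2*(-7*1)*(-1)/45 - 274 = -(-14)*(-1)/45 - 274 = -2/45*7 - 274 = -14/45 - 274 = -12344/45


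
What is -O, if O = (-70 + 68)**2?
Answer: -4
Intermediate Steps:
O = 4 (O = (-2)**2 = 4)
-O = -1*4 = -4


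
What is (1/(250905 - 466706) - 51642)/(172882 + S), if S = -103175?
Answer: -11144395243/15042840307 ≈ -0.74084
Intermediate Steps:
(1/(250905 - 466706) - 51642)/(172882 + S) = (1/(250905 - 466706) - 51642)/(172882 - 103175) = (1/(-215801) - 51642)/69707 = (-1/215801 - 51642)*(1/69707) = -11144395243/215801*1/69707 = -11144395243/15042840307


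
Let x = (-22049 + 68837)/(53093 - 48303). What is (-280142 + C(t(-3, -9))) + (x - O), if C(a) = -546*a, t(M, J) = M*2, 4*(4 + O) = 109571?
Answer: -2914666929/9580 ≈ -3.0425e+5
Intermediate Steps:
O = 109555/4 (O = -4 + (¼)*109571 = -4 + 109571/4 = 109555/4 ≈ 27389.)
t(M, J) = 2*M
x = 23394/2395 (x = 46788/4790 = 46788*(1/4790) = 23394/2395 ≈ 9.7679)
(-280142 + C(t(-3, -9))) + (x - O) = (-280142 - 1092*(-3)) + (23394/2395 - 1*109555/4) = (-280142 - 546*(-6)) + (23394/2395 - 109555/4) = (-280142 + 3276) - 262290649/9580 = -276866 - 262290649/9580 = -2914666929/9580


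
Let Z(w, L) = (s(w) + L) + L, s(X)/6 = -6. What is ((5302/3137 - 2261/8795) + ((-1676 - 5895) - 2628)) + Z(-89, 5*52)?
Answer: -267996485892/27589915 ≈ -9713.6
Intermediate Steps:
s(X) = -36 (s(X) = 6*(-6) = -36)
Z(w, L) = -36 + 2*L (Z(w, L) = (-36 + L) + L = -36 + 2*L)
((5302/3137 - 2261/8795) + ((-1676 - 5895) - 2628)) + Z(-89, 5*52) = ((5302/3137 - 2261/8795) + ((-1676 - 5895) - 2628)) + (-36 + 2*(5*52)) = ((5302*(1/3137) - 2261*1/8795) + (-7571 - 2628)) + (-36 + 2*260) = ((5302/3137 - 2261/8795) - 10199) + (-36 + 520) = (39538333/27589915 - 10199) + 484 = -281350004752/27589915 + 484 = -267996485892/27589915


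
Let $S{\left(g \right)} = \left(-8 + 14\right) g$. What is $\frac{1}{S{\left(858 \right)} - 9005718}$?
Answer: $- \frac{1}{9000570} \approx -1.111 \cdot 10^{-7}$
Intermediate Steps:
$S{\left(g \right)} = 6 g$
$\frac{1}{S{\left(858 \right)} - 9005718} = \frac{1}{6 \cdot 858 - 9005718} = \frac{1}{5148 - 9005718} = \frac{1}{-9000570} = - \frac{1}{9000570}$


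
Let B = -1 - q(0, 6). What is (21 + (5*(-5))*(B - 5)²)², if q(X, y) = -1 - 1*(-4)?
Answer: 4016016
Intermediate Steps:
q(X, y) = 3 (q(X, y) = -1 + 4 = 3)
B = -4 (B = -1 - 1*3 = -1 - 3 = -4)
(21 + (5*(-5))*(B - 5)²)² = (21 + (5*(-5))*(-4 - 5)²)² = (21 - 25*(-9)²)² = (21 - 25*81)² = (21 - 2025)² = (-2004)² = 4016016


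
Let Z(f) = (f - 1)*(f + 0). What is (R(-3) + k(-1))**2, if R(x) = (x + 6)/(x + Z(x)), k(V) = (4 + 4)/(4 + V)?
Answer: 9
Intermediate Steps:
Z(f) = f*(-1 + f) (Z(f) = (-1 + f)*f = f*(-1 + f))
k(V) = 8/(4 + V)
R(x) = (6 + x)/(x + x*(-1 + x)) (R(x) = (x + 6)/(x + x*(-1 + x)) = (6 + x)/(x + x*(-1 + x)))
(R(-3) + k(-1))**2 = ((6 - 3)/(-3)**2 + 8/(4 - 1))**2 = ((1/9)*3 + 8/3)**2 = (1/3 + 8*(1/3))**2 = (1/3 + 8/3)**2 = 3**2 = 9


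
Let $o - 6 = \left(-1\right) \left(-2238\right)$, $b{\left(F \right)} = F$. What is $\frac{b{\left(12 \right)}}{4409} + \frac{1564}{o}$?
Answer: $\frac{101803}{145497} \approx 0.69969$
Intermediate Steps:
$o = 2244$ ($o = 6 - -2238 = 6 + 2238 = 2244$)
$\frac{b{\left(12 \right)}}{4409} + \frac{1564}{o} = \frac{12}{4409} + \frac{1564}{2244} = 12 \cdot \frac{1}{4409} + 1564 \cdot \frac{1}{2244} = \frac{12}{4409} + \frac{23}{33} = \frac{101803}{145497}$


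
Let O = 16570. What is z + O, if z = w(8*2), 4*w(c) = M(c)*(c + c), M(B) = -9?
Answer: 16498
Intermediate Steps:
w(c) = -9*c/2 (w(c) = (-9*(c + c))/4 = (-18*c)/4 = -9*c/2)
z = -72 (z = -36*2 = -9/2*16 = -72)
z + O = -72 + 16570 = 16498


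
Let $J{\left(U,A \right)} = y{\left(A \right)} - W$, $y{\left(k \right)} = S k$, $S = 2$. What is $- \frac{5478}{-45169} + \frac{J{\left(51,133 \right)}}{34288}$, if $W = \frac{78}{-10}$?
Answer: $\frac{1000984681}{7743773360} \approx 0.12926$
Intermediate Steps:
$W = - \frac{39}{5}$ ($W = 78 \left(- \frac{1}{10}\right) = - \frac{39}{5} \approx -7.8$)
$y{\left(k \right)} = 2 k$
$J{\left(U,A \right)} = \frac{39}{5} + 2 A$ ($J{\left(U,A \right)} = 2 A - - \frac{39}{5} = 2 A + \frac{39}{5} = \frac{39}{5} + 2 A$)
$- \frac{5478}{-45169} + \frac{J{\left(51,133 \right)}}{34288} = - \frac{5478}{-45169} + \frac{\frac{39}{5} + 2 \cdot 133}{34288} = \left(-5478\right) \left(- \frac{1}{45169}\right) + \left(\frac{39}{5} + 266\right) \frac{1}{34288} = \frac{5478}{45169} + \frac{1369}{5} \cdot \frac{1}{34288} = \frac{5478}{45169} + \frac{1369}{171440} = \frac{1000984681}{7743773360}$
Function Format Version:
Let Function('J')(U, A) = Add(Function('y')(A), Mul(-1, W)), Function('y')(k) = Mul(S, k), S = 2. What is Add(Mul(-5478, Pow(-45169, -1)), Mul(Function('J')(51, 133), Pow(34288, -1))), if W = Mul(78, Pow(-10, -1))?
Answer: Rational(1000984681, 7743773360) ≈ 0.12926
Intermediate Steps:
W = Rational(-39, 5) (W = Mul(78, Rational(-1, 10)) = Rational(-39, 5) ≈ -7.8000)
Function('y')(k) = Mul(2, k)
Function('J')(U, A) = Add(Rational(39, 5), Mul(2, A)) (Function('J')(U, A) = Add(Mul(2, A), Mul(-1, Rational(-39, 5))) = Add(Mul(2, A), Rational(39, 5)) = Add(Rational(39, 5), Mul(2, A)))
Add(Mul(-5478, Pow(-45169, -1)), Mul(Function('J')(51, 133), Pow(34288, -1))) = Add(Mul(-5478, Pow(-45169, -1)), Mul(Add(Rational(39, 5), Mul(2, 133)), Pow(34288, -1))) = Add(Mul(-5478, Rational(-1, 45169)), Mul(Add(Rational(39, 5), 266), Rational(1, 34288))) = Add(Rational(5478, 45169), Mul(Rational(1369, 5), Rational(1, 34288))) = Add(Rational(5478, 45169), Rational(1369, 171440)) = Rational(1000984681, 7743773360)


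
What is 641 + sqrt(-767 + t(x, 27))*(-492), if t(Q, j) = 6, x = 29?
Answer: 641 - 492*I*sqrt(761) ≈ 641.0 - 13572.0*I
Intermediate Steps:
641 + sqrt(-767 + t(x, 27))*(-492) = 641 + sqrt(-767 + 6)*(-492) = 641 + sqrt(-761)*(-492) = 641 + (I*sqrt(761))*(-492) = 641 - 492*I*sqrt(761)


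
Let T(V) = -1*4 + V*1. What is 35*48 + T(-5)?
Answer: 1671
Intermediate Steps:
T(V) = -4 + V
35*48 + T(-5) = 35*48 + (-4 - 5) = 1680 - 9 = 1671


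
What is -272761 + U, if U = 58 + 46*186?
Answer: -264147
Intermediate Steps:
U = 8614 (U = 58 + 8556 = 8614)
-272761 + U = -272761 + 8614 = -264147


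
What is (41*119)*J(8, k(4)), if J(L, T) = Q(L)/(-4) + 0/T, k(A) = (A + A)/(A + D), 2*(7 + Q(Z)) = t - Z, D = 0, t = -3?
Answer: 121975/8 ≈ 15247.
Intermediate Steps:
Q(Z) = -17/2 - Z/2 (Q(Z) = -7 + (-3 - Z)/2 = -7 + (-3/2 - Z/2) = -17/2 - Z/2)
k(A) = 2 (k(A) = (A + A)/(A + 0) = (2*A)/A = 2)
J(L, T) = 17/8 + L/8 (J(L, T) = (-17/2 - L/2)/(-4) + 0/T = (-17/2 - L/2)*(-¼) + 0 = (17/8 + L/8) + 0 = 17/8 + L/8)
(41*119)*J(8, k(4)) = (41*119)*(17/8 + (⅛)*8) = 4879*(17/8 + 1) = 4879*(25/8) = 121975/8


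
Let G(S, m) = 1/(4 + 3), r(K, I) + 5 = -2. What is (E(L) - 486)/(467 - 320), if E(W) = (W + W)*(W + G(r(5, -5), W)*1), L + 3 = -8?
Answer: -1730/1029 ≈ -1.6812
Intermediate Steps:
r(K, I) = -7 (r(K, I) = -5 - 2 = -7)
G(S, m) = ⅐ (G(S, m) = 1/7 = ⅐)
L = -11 (L = -3 - 8 = -11)
E(W) = 2*W*(⅐ + W) (E(W) = (W + W)*(W + (⅐)*1) = (2*W)*(W + ⅐) = (2*W)*(⅐ + W) = 2*W*(⅐ + W))
(E(L) - 486)/(467 - 320) = ((2/7)*(-11)*(1 + 7*(-11)) - 486)/(467 - 320) = ((2/7)*(-11)*(1 - 77) - 486)/147 = ((2/7)*(-11)*(-76) - 486)*(1/147) = (1672/7 - 486)*(1/147) = -1730/7*1/147 = -1730/1029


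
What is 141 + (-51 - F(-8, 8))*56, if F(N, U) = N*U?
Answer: 869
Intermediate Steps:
141 + (-51 - F(-8, 8))*56 = 141 + (-51 - (-8)*8)*56 = 141 + (-51 - 1*(-64))*56 = 141 + (-51 + 64)*56 = 141 + 13*56 = 141 + 728 = 869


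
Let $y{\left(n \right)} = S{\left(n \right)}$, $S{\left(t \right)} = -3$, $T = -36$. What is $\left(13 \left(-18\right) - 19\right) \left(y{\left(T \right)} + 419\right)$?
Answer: $-105248$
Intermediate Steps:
$y{\left(n \right)} = -3$
$\left(13 \left(-18\right) - 19\right) \left(y{\left(T \right)} + 419\right) = \left(13 \left(-18\right) - 19\right) \left(-3 + 419\right) = \left(-234 - 19\right) 416 = \left(-253\right) 416 = -105248$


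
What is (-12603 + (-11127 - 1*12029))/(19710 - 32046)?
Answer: 35759/12336 ≈ 2.8988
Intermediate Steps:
(-12603 + (-11127 - 1*12029))/(19710 - 32046) = (-12603 + (-11127 - 12029))/(-12336) = (-12603 - 23156)*(-1/12336) = -35759*(-1/12336) = 35759/12336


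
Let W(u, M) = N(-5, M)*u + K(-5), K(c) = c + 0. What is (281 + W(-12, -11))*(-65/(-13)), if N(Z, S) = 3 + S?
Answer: 1860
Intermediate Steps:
K(c) = c
W(u, M) = -5 + u*(3 + M) (W(u, M) = (3 + M)*u - 5 = u*(3 + M) - 5 = -5 + u*(3 + M))
(281 + W(-12, -11))*(-65/(-13)) = (281 + (-5 - 12*(3 - 11)))*(-65/(-13)) = (281 + (-5 - 12*(-8)))*(-65*(-1/13)) = (281 + (-5 + 96))*5 = (281 + 91)*5 = 372*5 = 1860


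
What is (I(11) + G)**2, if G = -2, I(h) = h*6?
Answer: 4096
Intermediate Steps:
I(h) = 6*h
(I(11) + G)**2 = (6*11 - 2)**2 = (66 - 2)**2 = 64**2 = 4096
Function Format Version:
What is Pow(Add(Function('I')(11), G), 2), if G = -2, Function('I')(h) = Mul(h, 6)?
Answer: 4096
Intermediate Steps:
Function('I')(h) = Mul(6, h)
Pow(Add(Function('I')(11), G), 2) = Pow(Add(Mul(6, 11), -2), 2) = Pow(Add(66, -2), 2) = Pow(64, 2) = 4096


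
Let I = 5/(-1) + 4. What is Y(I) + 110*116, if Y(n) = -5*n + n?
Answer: 12764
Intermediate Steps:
I = -1 (I = 5*(-1) + 4 = -5 + 4 = -1)
Y(n) = -4*n
Y(I) + 110*116 = -4*(-1) + 110*116 = 4 + 12760 = 12764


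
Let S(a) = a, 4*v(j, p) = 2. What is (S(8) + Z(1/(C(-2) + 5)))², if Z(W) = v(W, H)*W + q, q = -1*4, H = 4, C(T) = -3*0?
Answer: 1681/100 ≈ 16.810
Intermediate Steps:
C(T) = 0
v(j, p) = ½ (v(j, p) = (¼)*2 = ½)
q = -4
Z(W) = -4 + W/2 (Z(W) = W/2 - 4 = -4 + W/2)
(S(8) + Z(1/(C(-2) + 5)))² = (8 + (-4 + 1/(2*(0 + 5))))² = (8 + (-4 + (½)/5))² = (8 + (-4 + (½)*(⅕)))² = (8 + (-4 + ⅒))² = (8 - 39/10)² = (41/10)² = 1681/100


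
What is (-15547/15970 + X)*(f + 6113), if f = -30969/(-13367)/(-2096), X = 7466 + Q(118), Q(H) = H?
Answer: 20740873022976294451/447435195040 ≈ 4.6355e+7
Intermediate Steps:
X = 7584 (X = 7466 + 118 = 7584)
f = -30969/28017232 (f = -30969*(-1/13367)*(-1/2096) = (30969/13367)*(-1/2096) = -30969/28017232 ≈ -0.0011054)
(-15547/15970 + X)*(f + 6113) = (-15547/15970 + 7584)*(-30969/28017232 + 6113) = (-15547*1/15970 + 7584)*(171269308247/28017232) = (-15547/15970 + 7584)*(171269308247/28017232) = (121100933/15970)*(171269308247/28017232) = 20740873022976294451/447435195040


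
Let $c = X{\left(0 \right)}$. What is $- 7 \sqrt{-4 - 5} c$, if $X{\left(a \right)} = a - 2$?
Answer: $42 i \approx 42.0 i$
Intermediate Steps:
$X{\left(a \right)} = -2 + a$
$c = -2$ ($c = -2 + 0 = -2$)
$- 7 \sqrt{-4 - 5} c = - 7 \sqrt{-4 - 5} \left(-2\right) = - 7 \sqrt{-9} \left(-2\right) = - 7 \cdot 3 i \left(-2\right) = - 21 i \left(-2\right) = 42 i$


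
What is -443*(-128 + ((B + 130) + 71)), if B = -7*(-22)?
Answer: -100561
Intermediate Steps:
B = 154
-443*(-128 + ((B + 130) + 71)) = -443*(-128 + ((154 + 130) + 71)) = -443*(-128 + (284 + 71)) = -443*(-128 + 355) = -443*227 = -100561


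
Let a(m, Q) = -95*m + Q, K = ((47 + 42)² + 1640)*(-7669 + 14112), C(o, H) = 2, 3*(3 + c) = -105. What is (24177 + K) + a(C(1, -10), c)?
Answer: 61625472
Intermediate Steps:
c = -38 (c = -3 + (⅓)*(-105) = -3 - 35 = -38)
K = 61601523 (K = (89² + 1640)*6443 = (7921 + 1640)*6443 = 9561*6443 = 61601523)
a(m, Q) = Q - 95*m
(24177 + K) + a(C(1, -10), c) = (24177 + 61601523) + (-38 - 95*2) = 61625700 + (-38 - 190) = 61625700 - 228 = 61625472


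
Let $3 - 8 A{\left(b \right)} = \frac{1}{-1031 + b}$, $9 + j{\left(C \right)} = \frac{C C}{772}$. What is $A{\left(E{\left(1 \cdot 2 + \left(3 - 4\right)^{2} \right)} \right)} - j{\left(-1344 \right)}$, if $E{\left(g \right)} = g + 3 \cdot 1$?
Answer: $- \frac{922037933}{395650} \approx -2330.4$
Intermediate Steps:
$j{\left(C \right)} = -9 + \frac{C^{2}}{772}$ ($j{\left(C \right)} = -9 + \frac{C C}{772} = -9 + C^{2} \cdot \frac{1}{772} = -9 + \frac{C^{2}}{772}$)
$E{\left(g \right)} = 3 + g$ ($E{\left(g \right)} = g + 3 = 3 + g$)
$A{\left(b \right)} = \frac{3}{8} - \frac{1}{8 \left(-1031 + b\right)}$
$A{\left(E{\left(1 \cdot 2 + \left(3 - 4\right)^{2} \right)} \right)} - j{\left(-1344 \right)} = \frac{-3094 + 3 \left(3 + \left(1 \cdot 2 + \left(3 - 4\right)^{2}\right)\right)}{8 \left(-1031 + \left(3 + \left(1 \cdot 2 + \left(3 - 4\right)^{2}\right)\right)\right)} - \left(-9 + \frac{\left(-1344\right)^{2}}{772}\right) = \frac{-3094 + 3 \left(3 + \left(2 + \left(-1\right)^{2}\right)\right)}{8 \left(-1031 + \left(3 + \left(2 + \left(-1\right)^{2}\right)\right)\right)} - \left(-9 + \frac{1}{772} \cdot 1806336\right) = \frac{-3094 + 3 \left(3 + \left(2 + 1\right)\right)}{8 \left(-1031 + \left(3 + \left(2 + 1\right)\right)\right)} - \left(-9 + \frac{451584}{193}\right) = \frac{-3094 + 3 \left(3 + 3\right)}{8 \left(-1031 + \left(3 + 3\right)\right)} - \frac{449847}{193} = \frac{-3094 + 3 \cdot 6}{8 \left(-1031 + 6\right)} - \frac{449847}{193} = \frac{-3094 + 18}{8 \left(-1025\right)} - \frac{449847}{193} = \frac{1}{8} \left(- \frac{1}{1025}\right) \left(-3076\right) - \frac{449847}{193} = \frac{769}{2050} - \frac{449847}{193} = - \frac{922037933}{395650}$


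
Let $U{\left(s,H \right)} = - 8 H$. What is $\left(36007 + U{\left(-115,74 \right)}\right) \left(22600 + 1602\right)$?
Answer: $857113830$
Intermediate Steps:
$\left(36007 + U{\left(-115,74 \right)}\right) \left(22600 + 1602\right) = \left(36007 - 592\right) \left(22600 + 1602\right) = \left(36007 - 592\right) 24202 = 35415 \cdot 24202 = 857113830$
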